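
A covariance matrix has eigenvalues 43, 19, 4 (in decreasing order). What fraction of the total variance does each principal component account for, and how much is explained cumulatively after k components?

Step 1 — total variance = trace(Sigma) = Σ λ_i = 43 + 19 + 4 = 66.

Step 2 — fraction explained by component i = λ_i / Σ λ:
  PC1: 43/66 = 0.6515
  PC2: 19/66 = 0.2879
  PC3: 4/66 = 0.0606

Step 3 — cumulative fraction after k components = (λ_1 + ... + λ_k) / Σ λ:
  k = 1: 43/66 = 0.6515
  k = 2: (43 + 19)/66 = 62/66 = 0.9394
  k = 3: (43 + 19 + 4)/66 = 66/66 = 1

Summary (fraction, with percent):

explained: PC1 0.6515 (65.15%), PC2 0.2879 (28.79%), PC3 0.0606 (6.06%);  cumulative: 0.6515, 0.9394, 1


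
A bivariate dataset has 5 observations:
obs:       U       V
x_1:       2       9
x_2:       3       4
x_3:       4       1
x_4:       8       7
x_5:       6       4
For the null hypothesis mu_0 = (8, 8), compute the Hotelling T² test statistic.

Step 1 — sample mean vector:
  mean(U) = (2 + 3 + 4 + 8 + 6) / 5 = 23/5 = 4.6
  mean(V) = (9 + 4 + 1 + 7 + 4) / 5 = 25/5 = 5
  x̄ = (4.6, 5),  deviation x̄ - mu_0 = (4.6, 5) - (8, 8) = (-3.4, -3).

Step 2 — sample covariance matrix, S[i,j] = (1/(n-1)) · Σ_k (x_{k,i} - mean_i) · (x_{k,j} - mean_j), divisor n-1 = 4:
  S[U,U] = ((-2.6)·(-2.6) + (-1.6)·(-1.6) + (-0.6)·(-0.6) + (3.4)·(3.4) + (1.4)·(1.4)) / 4 = 23.2/4 = 5.8
  S[U,V] = ((-2.6)·(4) + (-1.6)·(-1) + (-0.6)·(-4) + (3.4)·(2) + (1.4)·(-1)) / 4 = -1/4 = -0.25
  S[V,V] = ((4)·(4) + (-1)·(-1) + (-4)·(-4) + (2)·(2) + (-1)·(-1)) / 4 = 38/4 = 9.5
  S = [[5.8, -0.25],
 [-0.25, 9.5]].

Step 3 — invert S. det(S) = 5.8·9.5 - (-0.25)² = 55.0375.
  S^{-1} = (1/det) · [[d, -b], [-b, a]] = [[0.1726, 0.0045],
 [0.0045, 0.1054]].

Step 4 — quadratic form (x̄ - mu_0)^T · S^{-1} · (x̄ - mu_0):
  S^{-1} · (x̄ - mu_0) = (-0.6005, -0.3316),
  (x̄ - mu_0)^T · [...] = (-3.4)·(-0.6005) + (-3)·(-0.3316) = 3.0365.

Step 5 — scale by n: T² = 5 · 3.0365 = 15.1824.

T² ≈ 15.1824


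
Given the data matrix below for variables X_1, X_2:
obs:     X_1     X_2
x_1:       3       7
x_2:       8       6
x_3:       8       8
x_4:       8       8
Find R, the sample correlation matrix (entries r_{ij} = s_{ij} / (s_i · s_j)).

Step 1 — column means:
  mean(X_1) = (3 + 8 + 8 + 8) / 4 = 27/4 = 6.75
  mean(X_2) = (7 + 6 + 8 + 8) / 4 = 29/4 = 7.25

Step 2 — sample variances and covariances s[i,j] = (1/(n-1)) · Σ_k (x_{k,i} - mean_i) · (x_{k,j} - mean_j), with n-1 = 3:
  s[X_1,X_1] = ((-3.75)·(-3.75) + (1.25)·(1.25) + (1.25)·(1.25) + (1.25)·(1.25)) / 3 = 18.75/3 = 6.25
  s[X_1,X_2] = ((-3.75)·(-0.25) + (1.25)·(-1.25) + (1.25)·(0.75) + (1.25)·(0.75)) / 3 = 1.25/3 = 0.4167
  s[X_2,X_2] = ((-0.25)·(-0.25) + (-1.25)·(-1.25) + (0.75)·(0.75) + (0.75)·(0.75)) / 3 = 2.75/3 = 0.9167
  Sample standard deviations s_i = √(s[i,i]):
  s(X_1) = √(6.25) = 2.5
  s(X_2) = √(0.9167) = 0.9574

Step 3 — r_{ij} = s_{ij} / (s_i · s_j):
  r[X_1,X_1] = 1 (diagonal).
  r[X_1,X_2] = 0.4167 / (2.5 · 0.9574) = 0.4167 / 2.3936 = 0.1741
  r[X_2,X_2] = 1 (diagonal).

R is symmetric with unit diagonal. Assembling:

R = [[1, 0.1741],
 [0.1741, 1]]


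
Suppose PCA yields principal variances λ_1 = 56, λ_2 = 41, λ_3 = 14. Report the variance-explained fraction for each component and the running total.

Step 1 — total variance = trace(Sigma) = Σ λ_i = 56 + 41 + 14 = 111.

Step 2 — fraction explained by component i = λ_i / Σ λ:
  PC1: 56/111 = 0.5045
  PC2: 41/111 = 0.3694
  PC3: 14/111 = 0.1261

Step 3 — cumulative fraction after k components = (λ_1 + ... + λ_k) / Σ λ:
  k = 1: 56/111 = 0.5045
  k = 2: (56 + 41)/111 = 97/111 = 0.8739
  k = 3: (56 + 41 + 14)/111 = 111/111 = 1

Summary (fraction, with percent):

explained: PC1 0.5045 (50.45%), PC2 0.3694 (36.94%), PC3 0.1261 (12.61%);  cumulative: 0.5045, 0.8739, 1


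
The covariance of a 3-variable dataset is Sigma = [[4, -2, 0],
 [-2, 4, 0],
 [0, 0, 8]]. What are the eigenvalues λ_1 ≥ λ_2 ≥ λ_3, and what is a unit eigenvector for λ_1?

Step 1 — characteristic polynomial p(λ) = det(λI - Sigma) = λ³ - tr·λ² + c_1·λ - det, where tr = trace, c_1 = sum of the principal 2×2 minors, det = det(Sigma):
  tr = 4 + 4 + 8 = 16,
  c_1 = (4·4 - (-2)²) + (4·8 - (0)²) + (4·8 - (0)²) = 12 + 32 + 32 = 76,
  det = 4·(4·8 - (0)²) - (-2)·((-2)·8 - (0)·(0)) + (0)·((-2)·(0) - 4·(0)) = 4·(32) - (-2)·(-16) + (0)·(0) = 96.
  So p(λ) = λ³ - 16λ² + 76λ - 96.
Step 2 — look for an integer root (rational root theorem: any rational root is an integer divisor of 96). Testing λ = 2:
  p(2) = 8 - 64 + 152 - 96 = 0  ✓
  Dividing out (λ - 2): p(λ) = (λ - 2)(λ² - 14λ + 48).
Step 3 — remaining eigenvalues from the quadratic λ² - 14λ + 48 = 0:
  Δ = 14² - 4·48 = 196 - 192 = 4,  λ = (14 ± √4)/2 = (14 ± 2)/2 = 8 or 6.
  Sorted: λ_1 = 8,  λ_2 = 6,  λ_3 = 2  (check: sum = 16 = tr ✓).

Step 4 — unit eigenvector for λ_1 = 8: v spans the null space of (Sigma - λ_1 I), whose rows are
  r_1 = (-4, -2, 0),  r_2 = (-2, -4, 0),  r_3 = (0, 0, 0).
  v is orthogonal to every row, so take v ∝ r_1 × r_2 = ((-2)·(0) - (0)·(-4), (0)·(-2) - (-4)·(0), (-4)·(-4) - (-2)·(-2)) = (0, 0, 12).
  Rescale (divide by 12): u = (0, 0, 1).
  ||u|| = √((0)² + (0)² + (1)²) = √(1) = 1,  v_1 = u/||u|| ≈ (0, 0, 1) (||v_1|| = 1).

λ_1 = 8,  λ_2 = 6,  λ_3 = 2;  v_1 ≈ (0, 0, 1)


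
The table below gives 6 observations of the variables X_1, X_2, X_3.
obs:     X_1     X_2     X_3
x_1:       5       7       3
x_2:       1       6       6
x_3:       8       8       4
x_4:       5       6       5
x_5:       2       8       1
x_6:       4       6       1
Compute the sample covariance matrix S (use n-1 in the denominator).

Step 1 — column means:
  mean(X_1) = (5 + 1 + 8 + 5 + 2 + 4) / 6 = 25/6 = 4.1667
  mean(X_2) = (7 + 6 + 8 + 6 + 8 + 6) / 6 = 41/6 = 6.8333
  mean(X_3) = (3 + 6 + 4 + 5 + 1 + 1) / 6 = 20/6 = 3.3333

Step 2 — sample covariance S[i,j] = (1/(n-1)) · Σ_k (x_{k,i} - mean_i) · (x_{k,j} - mean_j), with n-1 = 5.
  S[X_1,X_1] = ((0.8333)·(0.8333) + (-3.1667)·(-3.1667) + (3.8333)·(3.8333) + (0.8333)·(0.8333) + (-2.1667)·(-2.1667) + (-0.1667)·(-0.1667)) / 5 = 30.8333/5 = 6.1667
  S[X_1,X_2] = ((0.8333)·(0.1667) + (-3.1667)·(-0.8333) + (3.8333)·(1.1667) + (0.8333)·(-0.8333) + (-2.1667)·(1.1667) + (-0.1667)·(-0.8333)) / 5 = 4.1667/5 = 0.8333
  S[X_1,X_3] = ((0.8333)·(-0.3333) + (-3.1667)·(2.6667) + (3.8333)·(0.6667) + (0.8333)·(1.6667) + (-2.1667)·(-2.3333) + (-0.1667)·(-2.3333)) / 5 = 0.6667/5 = 0.1333
  S[X_2,X_2] = ((0.1667)·(0.1667) + (-0.8333)·(-0.8333) + (1.1667)·(1.1667) + (-0.8333)·(-0.8333) + (1.1667)·(1.1667) + (-0.8333)·(-0.8333)) / 5 = 4.8333/5 = 0.9667
  S[X_2,X_3] = ((0.1667)·(-0.3333) + (-0.8333)·(2.6667) + (1.1667)·(0.6667) + (-0.8333)·(1.6667) + (1.1667)·(-2.3333) + (-0.8333)·(-2.3333)) / 5 = -3.6667/5 = -0.7333
  S[X_3,X_3] = ((-0.3333)·(-0.3333) + (2.6667)·(2.6667) + (0.6667)·(0.6667) + (1.6667)·(1.6667) + (-2.3333)·(-2.3333) + (-2.3333)·(-2.3333)) / 5 = 21.3333/5 = 4.2667

S is symmetric (S[j,i] = S[i,j]). Assembling:

S = [[6.1667, 0.8333, 0.1333],
 [0.8333, 0.9667, -0.7333],
 [0.1333, -0.7333, 4.2667]]


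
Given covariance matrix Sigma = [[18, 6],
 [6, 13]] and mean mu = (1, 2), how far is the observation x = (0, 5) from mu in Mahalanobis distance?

Step 1 — centre the observation: (x - mu) = (-1, 3).

Step 2 — invert Sigma. det(Sigma) = 18·13 - (6)² = 198.
  Sigma^{-1} = (1/det) · [[d, -b], [-b, a]] = [[0.0657, -0.0303],
 [-0.0303, 0.0909]].

Step 3 — form the quadratic (x - mu)^T · Sigma^{-1} · (x - mu):
  Sigma^{-1} · (x - mu) = (-0.1566, 0.303).
  (x - mu)^T · [Sigma^{-1} · (x - mu)] = (-1)·(-0.1566) + (3)·(0.303) = 1.0657.

Step 4 — take square root: d = √(1.0657) ≈ 1.0323.

d(x, mu) = √(1.0657) ≈ 1.0323


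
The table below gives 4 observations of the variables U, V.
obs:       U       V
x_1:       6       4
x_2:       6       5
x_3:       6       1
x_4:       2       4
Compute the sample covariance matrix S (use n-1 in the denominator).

Step 1 — column means:
  mean(U) = (6 + 6 + 6 + 2) / 4 = 20/4 = 5
  mean(V) = (4 + 5 + 1 + 4) / 4 = 14/4 = 3.5

Step 2 — sample covariance S[i,j] = (1/(n-1)) · Σ_k (x_{k,i} - mean_i) · (x_{k,j} - mean_j), with n-1 = 3.
  S[U,U] = ((1)·(1) + (1)·(1) + (1)·(1) + (-3)·(-3)) / 3 = 12/3 = 4
  S[U,V] = ((1)·(0.5) + (1)·(1.5) + (1)·(-2.5) + (-3)·(0.5)) / 3 = -2/3 = -0.6667
  S[V,V] = ((0.5)·(0.5) + (1.5)·(1.5) + (-2.5)·(-2.5) + (0.5)·(0.5)) / 3 = 9/3 = 3

S is symmetric (S[j,i] = S[i,j]). Assembling:

S = [[4, -0.6667],
 [-0.6667, 3]]


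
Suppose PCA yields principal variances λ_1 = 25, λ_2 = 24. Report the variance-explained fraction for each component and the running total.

Step 1 — total variance = trace(Sigma) = Σ λ_i = 25 + 24 = 49.

Step 2 — fraction explained by component i = λ_i / Σ λ:
  PC1: 25/49 = 0.5102
  PC2: 24/49 = 0.4898

Step 3 — cumulative fraction after k components = (λ_1 + ... + λ_k) / Σ λ:
  k = 1: 25/49 = 0.5102
  k = 2: (25 + 24)/49 = 49/49 = 1

Summary (fraction, with percent):

explained: PC1 0.5102 (51.02%), PC2 0.4898 (48.98%);  cumulative: 0.5102, 1


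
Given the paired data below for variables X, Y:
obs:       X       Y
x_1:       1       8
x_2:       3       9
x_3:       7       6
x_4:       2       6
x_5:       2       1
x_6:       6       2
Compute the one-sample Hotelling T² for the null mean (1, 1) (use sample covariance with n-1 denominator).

Step 1 — sample mean vector:
  mean(X) = (1 + 3 + 7 + 2 + 2 + 6) / 6 = 21/6 = 3.5
  mean(Y) = (8 + 9 + 6 + 6 + 1 + 2) / 6 = 32/6 = 5.3333
  x̄ = (3.5, 5.3333),  deviation x̄ - mu_0 = (3.5, 5.3333) - (1, 1) = (2.5, 4.3333).

Step 2 — sample covariance matrix, S[i,j] = (1/(n-1)) · Σ_k (x_{k,i} - mean_i) · (x_{k,j} - mean_j), divisor n-1 = 5:
  S[X,X] = ((-2.5)·(-2.5) + (-0.5)·(-0.5) + (3.5)·(3.5) + (-1.5)·(-1.5) + (-1.5)·(-1.5) + (2.5)·(2.5)) / 5 = 29.5/5 = 5.9
  S[X,Y] = ((-2.5)·(2.6667) + (-0.5)·(3.6667) + (3.5)·(0.6667) + (-1.5)·(0.6667) + (-1.5)·(-4.3333) + (2.5)·(-3.3333)) / 5 = -9/5 = -1.8
  S[Y,Y] = ((2.6667)·(2.6667) + (3.6667)·(3.6667) + (0.6667)·(0.6667) + (0.6667)·(0.6667) + (-4.3333)·(-4.3333) + (-3.3333)·(-3.3333)) / 5 = 51.3333/5 = 10.2667
  S = [[5.9, -1.8],
 [-1.8, 10.2667]].

Step 3 — invert S. det(S) = 5.9·10.2667 - (-1.8)² = 57.3333.
  S^{-1} = (1/det) · [[d, -b], [-b, a]] = [[0.1791, 0.0314],
 [0.0314, 0.1029]].

Step 4 — quadratic form (x̄ - mu_0)^T · S^{-1} · (x̄ - mu_0):
  S^{-1} · (x̄ - mu_0) = (0.5837, 0.5244),
  (x̄ - mu_0)^T · [...] = (2.5)·(0.5837) + (4.3333)·(0.5244) = 3.7318.

Step 5 — scale by n: T² = 6 · 3.7318 = 22.3907.

T² ≈ 22.3907


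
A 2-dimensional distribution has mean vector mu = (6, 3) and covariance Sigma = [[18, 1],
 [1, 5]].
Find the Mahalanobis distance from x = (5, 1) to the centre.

Step 1 — centre the observation: (x - mu) = (-1, -2).

Step 2 — invert Sigma. det(Sigma) = 18·5 - (1)² = 89.
  Sigma^{-1} = (1/det) · [[d, -b], [-b, a]] = [[0.0562, -0.0112],
 [-0.0112, 0.2022]].

Step 3 — form the quadratic (x - mu)^T · Sigma^{-1} · (x - mu):
  Sigma^{-1} · (x - mu) = (-0.0337, -0.3933).
  (x - mu)^T · [Sigma^{-1} · (x - mu)] = (-1)·(-0.0337) + (-2)·(-0.3933) = 0.8202.

Step 4 — take square root: d = √(0.8202) ≈ 0.9057.

d(x, mu) = √(0.8202) ≈ 0.9057


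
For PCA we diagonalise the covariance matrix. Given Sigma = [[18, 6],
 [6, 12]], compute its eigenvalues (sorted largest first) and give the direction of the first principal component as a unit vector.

Step 1 — characteristic polynomial of 2×2 Sigma:
  det(Sigma - λI) = λ² - trace · λ + det = 0.
  trace = 18 + 12 = 30, det = 18·12 - (6)² = 180.
Step 2 — discriminant:
  Δ = trace² - 4·det = 900 - 720 = 180.
Step 3 — eigenvalues:
  λ = (trace ± √Δ)/2 = (30 ± 13.4164)/2,
  λ_1 = 21.7082,  λ_2 = 8.2918.

Step 4 — unit eigenvector for λ_1: solve (Sigma - λ_1 I)v = 0. First row:
  (18 - 21.7082)·v_x + (6)·v_y = 0, i.e. (-3.7082)·v_x + (6)·v_y = 0,
  so v ∝ (b, λ_1 - a) = (6, 3.7082) = u.
  ||u|| = √((6)² + (3.7082)²) = √(49.7508) ≈ 7.0534,
  v_1 = u/||u|| ≈ (0.8507, 0.5257) (||v_1|| = 1).

λ_1 = 21.7082,  λ_2 = 8.2918;  v_1 ≈ (0.8507, 0.5257)


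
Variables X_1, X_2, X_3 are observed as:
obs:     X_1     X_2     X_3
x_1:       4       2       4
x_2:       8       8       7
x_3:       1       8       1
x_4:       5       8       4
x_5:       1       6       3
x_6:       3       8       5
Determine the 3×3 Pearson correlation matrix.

Step 1 — column means:
  mean(X_1) = (4 + 8 + 1 + 5 + 1 + 3) / 6 = 22/6 = 3.6667
  mean(X_2) = (2 + 8 + 8 + 8 + 6 + 8) / 6 = 40/6 = 6.6667
  mean(X_3) = (4 + 7 + 1 + 4 + 3 + 5) / 6 = 24/6 = 4

Step 2 — sample variances and covariances s[i,j] = (1/(n-1)) · Σ_k (x_{k,i} - mean_i) · (x_{k,j} - mean_j), with n-1 = 5:
  s[X_1,X_1] = ((0.3333)·(0.3333) + (4.3333)·(4.3333) + (-2.6667)·(-2.6667) + (1.3333)·(1.3333) + (-2.6667)·(-2.6667) + (-0.6667)·(-0.6667)) / 5 = 35.3333/5 = 7.0667
  s[X_1,X_2] = ((0.3333)·(-4.6667) + (4.3333)·(1.3333) + (-2.6667)·(1.3333) + (1.3333)·(1.3333) + (-2.6667)·(-0.6667) + (-0.6667)·(1.3333)) / 5 = 3.3333/5 = 0.6667
  s[X_1,X_3] = ((0.3333)·(0) + (4.3333)·(3) + (-2.6667)·(-3) + (1.3333)·(0) + (-2.6667)·(-1) + (-0.6667)·(1)) / 5 = 23/5 = 4.6
  s[X_2,X_2] = ((-4.6667)·(-4.6667) + (1.3333)·(1.3333) + (1.3333)·(1.3333) + (1.3333)·(1.3333) + (-0.6667)·(-0.6667) + (1.3333)·(1.3333)) / 5 = 29.3333/5 = 5.8667
  s[X_2,X_3] = ((-4.6667)·(0) + (1.3333)·(3) + (1.3333)·(-3) + (1.3333)·(0) + (-0.6667)·(-1) + (1.3333)·(1)) / 5 = 2/5 = 0.4
  s[X_3,X_3] = ((0)·(0) + (3)·(3) + (-3)·(-3) + (0)·(0) + (-1)·(-1) + (1)·(1)) / 5 = 20/5 = 4
  Sample standard deviations s_i = √(s[i,i]):
  s(X_1) = √(7.0667) = 2.6583
  s(X_2) = √(5.8667) = 2.4221
  s(X_3) = √(4) = 2

Step 3 — r_{ij} = s_{ij} / (s_i · s_j):
  r[X_1,X_1] = 1 (diagonal).
  r[X_1,X_2] = 0.6667 / (2.6583 · 2.4221) = 0.6667 / 6.4388 = 0.1035
  r[X_1,X_3] = 4.6 / (2.6583 · 2) = 4.6 / 5.3166 = 0.8652
  r[X_2,X_2] = 1 (diagonal).
  r[X_2,X_3] = 0.4 / (2.4221 · 2) = 0.4 / 4.8442 = 0.0826
  r[X_3,X_3] = 1 (diagonal).

R is symmetric with unit diagonal. Assembling:

R = [[1, 0.1035, 0.8652],
 [0.1035, 1, 0.0826],
 [0.8652, 0.0826, 1]]


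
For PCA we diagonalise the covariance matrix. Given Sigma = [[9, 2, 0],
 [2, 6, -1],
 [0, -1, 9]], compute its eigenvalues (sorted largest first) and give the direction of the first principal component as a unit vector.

Step 1 — characteristic polynomial p(λ) = det(λI - Sigma) = λ³ - tr·λ² + c_1·λ - det, where tr = trace, c_1 = sum of the principal 2×2 minors, det = det(Sigma):
  tr = 9 + 6 + 9 = 24,
  c_1 = (9·6 - (2)²) + (9·9 - (0)²) + (6·9 - (-1)²) = 50 + 81 + 53 = 184,
  det = 9·(6·9 - (-1)²) - (2)·((2)·9 - (-1)·(0)) + (0)·((2)·(-1) - 6·(0)) = 9·(53) - (2)·(18) + (0)·(-2) = 441.
  So p(λ) = λ³ - 24λ² + 184λ - 441.
Step 2 — look for an integer root (rational root theorem: any rational root is an integer divisor of 441). Testing λ = 9:
  p(9) = 729 - 1944 + 1656 - 441 = 0  ✓
  Dividing out (λ - 9): p(λ) = (λ - 9)(λ² - 15λ + 49).
Step 3 — remaining eigenvalues from the quadratic λ² - 15λ + 49 = 0:
  Δ = 15² - 4·49 = 225 - 196 = 29,  λ = (15 ± √29)/2 = (15 ± 5.3852)/2 ≈ 10.1926 or 4.8074.
  Sorted: λ_1 = 10.1926,  λ_2 = 9,  λ_3 = 4.8074  (check: sum = 24 = tr ✓).

Step 4 — unit eigenvector for λ_1 ≈ 10.1926: v spans the null space of (Sigma - λ_1 I), whose rows are
  r_1 = (-1.1926, 2, 0),  r_2 = (2, -4.1926, -1),  r_3 = (0, -1, -1.1926).
  v is orthogonal to every row, so take v ∝ r_1 × r_2 = ((2)·(-1) - (0)·(-4.1926), (0)·(2) - (-1.1926)·(-1), (-1.1926)·(-4.1926) - (2)·(2)) ≈ (-2, -1.1926, 1).
  Rescale (multiply by -1 so the first nonzero entry is positive): u = (2, 1.1926, -1).
  ||u|| = √((2)² + (1.1926)² + (-1)²) = √(6.4223) ≈ 2.5342,  v_1 = u/||u|| ≈ (0.7892, 0.4706, -0.3946) (||v_1|| = 1).

λ_1 = 10.1926,  λ_2 = 9,  λ_3 = 4.8074;  v_1 ≈ (0.7892, 0.4706, -0.3946)


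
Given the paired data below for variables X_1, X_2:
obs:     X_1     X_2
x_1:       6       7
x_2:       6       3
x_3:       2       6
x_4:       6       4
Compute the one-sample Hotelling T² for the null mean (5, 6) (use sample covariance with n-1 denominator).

Step 1 — sample mean vector:
  mean(X_1) = (6 + 6 + 2 + 6) / 4 = 20/4 = 5
  mean(X_2) = (7 + 3 + 6 + 4) / 4 = 20/4 = 5
  x̄ = (5, 5),  deviation x̄ - mu_0 = (5, 5) - (5, 6) = (0, -1).

Step 2 — sample covariance matrix, S[i,j] = (1/(n-1)) · Σ_k (x_{k,i} - mean_i) · (x_{k,j} - mean_j), divisor n-1 = 3:
  S[X_1,X_1] = ((1)·(1) + (1)·(1) + (-3)·(-3) + (1)·(1)) / 3 = 12/3 = 4
  S[X_1,X_2] = ((1)·(2) + (1)·(-2) + (-3)·(1) + (1)·(-1)) / 3 = -4/3 = -1.3333
  S[X_2,X_2] = ((2)·(2) + (-2)·(-2) + (1)·(1) + (-1)·(-1)) / 3 = 10/3 = 3.3333
  S = [[4, -1.3333],
 [-1.3333, 3.3333]].

Step 3 — invert S. det(S) = 4·3.3333 - (-1.3333)² = 11.5556.
  S^{-1} = (1/det) · [[d, -b], [-b, a]] = [[0.2885, 0.1154],
 [0.1154, 0.3462]].

Step 4 — quadratic form (x̄ - mu_0)^T · S^{-1} · (x̄ - mu_0):
  S^{-1} · (x̄ - mu_0) = (-0.1154, -0.3462),
  (x̄ - mu_0)^T · [...] = (0)·(-0.1154) + (-1)·(-0.3462) = 0.3462.

Step 5 — scale by n: T² = 4 · 0.3462 = 1.3846.

T² ≈ 1.3846


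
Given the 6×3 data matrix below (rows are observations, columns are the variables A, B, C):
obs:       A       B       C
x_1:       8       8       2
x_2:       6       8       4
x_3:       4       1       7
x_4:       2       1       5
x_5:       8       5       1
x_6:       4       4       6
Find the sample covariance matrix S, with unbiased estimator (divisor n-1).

Step 1 — column means:
  mean(A) = (8 + 6 + 4 + 2 + 8 + 4) / 6 = 32/6 = 5.3333
  mean(B) = (8 + 8 + 1 + 1 + 5 + 4) / 6 = 27/6 = 4.5
  mean(C) = (2 + 4 + 7 + 5 + 1 + 6) / 6 = 25/6 = 4.1667

Step 2 — sample covariance S[i,j] = (1/(n-1)) · Σ_k (x_{k,i} - mean_i) · (x_{k,j} - mean_j), with n-1 = 5.
  S[A,A] = ((2.6667)·(2.6667) + (0.6667)·(0.6667) + (-1.3333)·(-1.3333) + (-3.3333)·(-3.3333) + (2.6667)·(2.6667) + (-1.3333)·(-1.3333)) / 5 = 29.3333/5 = 5.8667
  S[A,B] = ((2.6667)·(3.5) + (0.6667)·(3.5) + (-1.3333)·(-3.5) + (-3.3333)·(-3.5) + (2.6667)·(0.5) + (-1.3333)·(-0.5)) / 5 = 30/5 = 6
  S[A,C] = ((2.6667)·(-2.1667) + (0.6667)·(-0.1667) + (-1.3333)·(2.8333) + (-3.3333)·(0.8333) + (2.6667)·(-3.1667) + (-1.3333)·(1.8333)) / 5 = -23.3333/5 = -4.6667
  S[B,B] = ((3.5)·(3.5) + (3.5)·(3.5) + (-3.5)·(-3.5) + (-3.5)·(-3.5) + (0.5)·(0.5) + (-0.5)·(-0.5)) / 5 = 49.5/5 = 9.9
  S[B,C] = ((3.5)·(-2.1667) + (3.5)·(-0.1667) + (-3.5)·(2.8333) + (-3.5)·(0.8333) + (0.5)·(-3.1667) + (-0.5)·(1.8333)) / 5 = -23.5/5 = -4.7
  S[C,C] = ((-2.1667)·(-2.1667) + (-0.1667)·(-0.1667) + (2.8333)·(2.8333) + (0.8333)·(0.8333) + (-3.1667)·(-3.1667) + (1.8333)·(1.8333)) / 5 = 26.8333/5 = 5.3667

S is symmetric (S[j,i] = S[i,j]). Assembling:

S = [[5.8667, 6, -4.6667],
 [6, 9.9, -4.7],
 [-4.6667, -4.7, 5.3667]]


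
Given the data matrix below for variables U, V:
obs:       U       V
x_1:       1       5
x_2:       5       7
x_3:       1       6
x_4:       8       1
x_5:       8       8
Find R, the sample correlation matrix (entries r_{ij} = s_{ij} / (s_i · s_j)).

Step 1 — column means:
  mean(U) = (1 + 5 + 1 + 8 + 8) / 5 = 23/5 = 4.6
  mean(V) = (5 + 7 + 6 + 1 + 8) / 5 = 27/5 = 5.4

Step 2 — sample variances and covariances s[i,j] = (1/(n-1)) · Σ_k (x_{k,i} - mean_i) · (x_{k,j} - mean_j), with n-1 = 4:
  s[U,U] = ((-3.6)·(-3.6) + (0.4)·(0.4) + (-3.6)·(-3.6) + (3.4)·(3.4) + (3.4)·(3.4)) / 4 = 49.2/4 = 12.3
  s[U,V] = ((-3.6)·(-0.4) + (0.4)·(1.6) + (-3.6)·(0.6) + (3.4)·(-4.4) + (3.4)·(2.6)) / 4 = -6.2/4 = -1.55
  s[V,V] = ((-0.4)·(-0.4) + (1.6)·(1.6) + (0.6)·(0.6) + (-4.4)·(-4.4) + (2.6)·(2.6)) / 4 = 29.2/4 = 7.3
  Sample standard deviations s_i = √(s[i,i]):
  s(U) = √(12.3) = 3.5071
  s(V) = √(7.3) = 2.7019

Step 3 — r_{ij} = s_{ij} / (s_i · s_j):
  r[U,U] = 1 (diagonal).
  r[U,V] = -1.55 / (3.5071 · 2.7019) = -1.55 / 9.4758 = -0.1636
  r[V,V] = 1 (diagonal).

R is symmetric with unit diagonal. Assembling:

R = [[1, -0.1636],
 [-0.1636, 1]]


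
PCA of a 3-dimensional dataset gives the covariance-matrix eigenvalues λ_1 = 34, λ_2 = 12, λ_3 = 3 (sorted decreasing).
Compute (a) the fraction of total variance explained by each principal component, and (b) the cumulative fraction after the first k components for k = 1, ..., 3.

Step 1 — total variance = trace(Sigma) = Σ λ_i = 34 + 12 + 3 = 49.

Step 2 — fraction explained by component i = λ_i / Σ λ:
  PC1: 34/49 = 0.6939
  PC2: 12/49 = 0.2449
  PC3: 3/49 = 0.0612

Step 3 — cumulative fraction after k components = (λ_1 + ... + λ_k) / Σ λ:
  k = 1: 34/49 = 0.6939
  k = 2: (34 + 12)/49 = 46/49 = 0.9388
  k = 3: (34 + 12 + 3)/49 = 49/49 = 1

Summary (fraction, with percent):

explained: PC1 0.6939 (69.39%), PC2 0.2449 (24.49%), PC3 0.0612 (6.12%);  cumulative: 0.6939, 0.9388, 1


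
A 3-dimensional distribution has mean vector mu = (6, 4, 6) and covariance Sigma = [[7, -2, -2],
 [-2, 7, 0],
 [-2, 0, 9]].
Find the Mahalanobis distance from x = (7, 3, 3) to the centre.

Step 1 — centre the observation: (x - mu) = (1, -1, -3).

Step 2 — invert Sigma (cofactor / det for 3×3, or solve directly):
  Sigma^{-1} = [[0.1671, 0.0477, 0.0371],
 [0.0477, 0.1565, 0.0106],
 [0.0371, 0.0106, 0.1194]].

Step 3 — form the quadratic (x - mu)^T · Sigma^{-1} · (x - mu):
  Sigma^{-1} · (x - mu) = (0.008, -0.1406, -0.3316).
  (x - mu)^T · [Sigma^{-1} · (x - mu)] = (1)·(0.008) + (-1)·(-0.1406) + (-3)·(-0.3316) = 1.1432.

Step 4 — take square root: d = √(1.1432) ≈ 1.0692.

d(x, mu) = √(1.1432) ≈ 1.0692


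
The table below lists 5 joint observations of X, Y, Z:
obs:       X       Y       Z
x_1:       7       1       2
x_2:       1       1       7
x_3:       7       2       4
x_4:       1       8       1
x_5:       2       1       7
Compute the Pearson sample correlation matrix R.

Step 1 — column means:
  mean(X) = (7 + 1 + 7 + 1 + 2) / 5 = 18/5 = 3.6
  mean(Y) = (1 + 1 + 2 + 8 + 1) / 5 = 13/5 = 2.6
  mean(Z) = (2 + 7 + 4 + 1 + 7) / 5 = 21/5 = 4.2

Step 2 — sample variances and covariances s[i,j] = (1/(n-1)) · Σ_k (x_{k,i} - mean_i) · (x_{k,j} - mean_j), with n-1 = 4:
  s[X,X] = ((3.4)·(3.4) + (-2.6)·(-2.6) + (3.4)·(3.4) + (-2.6)·(-2.6) + (-1.6)·(-1.6)) / 4 = 39.2/4 = 9.8
  s[X,Y] = ((3.4)·(-1.6) + (-2.6)·(-1.6) + (3.4)·(-0.6) + (-2.6)·(5.4) + (-1.6)·(-1.6)) / 4 = -14.8/4 = -3.7
  s[X,Z] = ((3.4)·(-2.2) + (-2.6)·(2.8) + (3.4)·(-0.2) + (-2.6)·(-3.2) + (-1.6)·(2.8)) / 4 = -11.6/4 = -2.9
  s[Y,Y] = ((-1.6)·(-1.6) + (-1.6)·(-1.6) + (-0.6)·(-0.6) + (5.4)·(5.4) + (-1.6)·(-1.6)) / 4 = 37.2/4 = 9.3
  s[Y,Z] = ((-1.6)·(-2.2) + (-1.6)·(2.8) + (-0.6)·(-0.2) + (5.4)·(-3.2) + (-1.6)·(2.8)) / 4 = -22.6/4 = -5.65
  s[Z,Z] = ((-2.2)·(-2.2) + (2.8)·(2.8) + (-0.2)·(-0.2) + (-3.2)·(-3.2) + (2.8)·(2.8)) / 4 = 30.8/4 = 7.7
  Sample standard deviations s_i = √(s[i,i]):
  s(X) = √(9.8) = 3.1305
  s(Y) = √(9.3) = 3.0496
  s(Z) = √(7.7) = 2.7749

Step 3 — r_{ij} = s_{ij} / (s_i · s_j):
  r[X,X] = 1 (diagonal).
  r[X,Y] = -3.7 / (3.1305 · 3.0496) = -3.7 / 9.5467 = -0.3876
  r[X,Z] = -2.9 / (3.1305 · 2.7749) = -2.9 / 8.6868 = -0.3338
  r[Y,Y] = 1 (diagonal).
  r[Y,Z] = -5.65 / (3.0496 · 2.7749) = -5.65 / 8.4623 = -0.6677
  r[Z,Z] = 1 (diagonal).

R is symmetric with unit diagonal. Assembling:

R = [[1, -0.3876, -0.3338],
 [-0.3876, 1, -0.6677],
 [-0.3338, -0.6677, 1]]


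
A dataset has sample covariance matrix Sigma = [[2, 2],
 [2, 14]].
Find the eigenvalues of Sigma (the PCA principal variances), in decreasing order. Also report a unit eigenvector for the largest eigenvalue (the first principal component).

Step 1 — characteristic polynomial of 2×2 Sigma:
  det(Sigma - λI) = λ² - trace · λ + det = 0.
  trace = 2 + 14 = 16, det = 2·14 - (2)² = 24.
Step 2 — discriminant:
  Δ = trace² - 4·det = 256 - 96 = 160.
Step 3 — eigenvalues:
  λ = (trace ± √Δ)/2 = (16 ± 12.6491)/2,
  λ_1 = 14.3246,  λ_2 = 1.6754.

Step 4 — unit eigenvector for λ_1: solve (Sigma - λ_1 I)v = 0. First row:
  (2 - 14.3246)·v_x + (2)·v_y = 0, i.e. (-12.3246)·v_x + (2)·v_y = 0,
  so v ∝ (b, λ_1 - a) = (2, 12.3246) = u.
  ||u|| = √((2)² + (12.3246)²) = √(155.8947) ≈ 12.4858,
  v_1 = u/||u|| ≈ (0.1602, 0.9871) (||v_1|| = 1).

λ_1 = 14.3246,  λ_2 = 1.6754;  v_1 ≈ (0.1602, 0.9871)


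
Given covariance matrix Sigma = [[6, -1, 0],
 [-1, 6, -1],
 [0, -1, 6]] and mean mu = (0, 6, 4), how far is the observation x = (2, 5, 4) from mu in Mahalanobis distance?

Step 1 — centre the observation: (x - mu) = (2, -1, 0).

Step 2 — invert Sigma (cofactor / det for 3×3, or solve directly):
  Sigma^{-1} = [[0.1716, 0.0294, 0.0049],
 [0.0294, 0.1765, 0.0294],
 [0.0049, 0.0294, 0.1716]].

Step 3 — form the quadratic (x - mu)^T · Sigma^{-1} · (x - mu):
  Sigma^{-1} · (x - mu) = (0.3137, -0.1176, -0.0196).
  (x - mu)^T · [Sigma^{-1} · (x - mu)] = (2)·(0.3137) + (-1)·(-0.1176) + (0)·(-0.0196) = 0.7451.

Step 4 — take square root: d = √(0.7451) ≈ 0.8632.

d(x, mu) = √(0.7451) ≈ 0.8632


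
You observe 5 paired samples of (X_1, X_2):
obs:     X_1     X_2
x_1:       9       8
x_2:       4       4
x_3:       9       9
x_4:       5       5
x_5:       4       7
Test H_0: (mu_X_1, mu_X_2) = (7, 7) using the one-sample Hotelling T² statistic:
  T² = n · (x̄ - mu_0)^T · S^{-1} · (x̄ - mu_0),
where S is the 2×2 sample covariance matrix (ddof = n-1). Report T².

Step 1 — sample mean vector:
  mean(X_1) = (9 + 4 + 9 + 5 + 4) / 5 = 31/5 = 6.2
  mean(X_2) = (8 + 4 + 9 + 5 + 7) / 5 = 33/5 = 6.6
  x̄ = (6.2, 6.6),  deviation x̄ - mu_0 = (6.2, 6.6) - (7, 7) = (-0.8, -0.4).

Step 2 — sample covariance matrix, S[i,j] = (1/(n-1)) · Σ_k (x_{k,i} - mean_i) · (x_{k,j} - mean_j), divisor n-1 = 4:
  S[X_1,X_1] = ((2.8)·(2.8) + (-2.2)·(-2.2) + (2.8)·(2.8) + (-1.2)·(-1.2) + (-2.2)·(-2.2)) / 4 = 26.8/4 = 6.7
  S[X_1,X_2] = ((2.8)·(1.4) + (-2.2)·(-2.6) + (2.8)·(2.4) + (-1.2)·(-1.6) + (-2.2)·(0.4)) / 4 = 17.4/4 = 4.35
  S[X_2,X_2] = ((1.4)·(1.4) + (-2.6)·(-2.6) + (2.4)·(2.4) + (-1.6)·(-1.6) + (0.4)·(0.4)) / 4 = 17.2/4 = 4.3
  S = [[6.7, 4.35],
 [4.35, 4.3]].

Step 3 — invert S. det(S) = 6.7·4.3 - (4.35)² = 9.8875.
  S^{-1} = (1/det) · [[d, -b], [-b, a]] = [[0.4349, -0.4399],
 [-0.4399, 0.6776]].

Step 4 — quadratic form (x̄ - mu_0)^T · S^{-1} · (x̄ - mu_0):
  S^{-1} · (x̄ - mu_0) = (-0.1719, 0.0809),
  (x̄ - mu_0)^T · [...] = (-0.8)·(-0.1719) + (-0.4)·(0.0809) = 0.1052.

Step 5 — scale by n: T² = 5 · 0.1052 = 0.5259.

T² ≈ 0.5259


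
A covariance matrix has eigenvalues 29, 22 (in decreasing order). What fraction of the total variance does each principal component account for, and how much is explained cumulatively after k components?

Step 1 — total variance = trace(Sigma) = Σ λ_i = 29 + 22 = 51.

Step 2 — fraction explained by component i = λ_i / Σ λ:
  PC1: 29/51 = 0.5686
  PC2: 22/51 = 0.4314

Step 3 — cumulative fraction after k components = (λ_1 + ... + λ_k) / Σ λ:
  k = 1: 29/51 = 0.5686
  k = 2: (29 + 22)/51 = 51/51 = 1

Summary (fraction, with percent):

explained: PC1 0.5686 (56.86%), PC2 0.4314 (43.14%);  cumulative: 0.5686, 1


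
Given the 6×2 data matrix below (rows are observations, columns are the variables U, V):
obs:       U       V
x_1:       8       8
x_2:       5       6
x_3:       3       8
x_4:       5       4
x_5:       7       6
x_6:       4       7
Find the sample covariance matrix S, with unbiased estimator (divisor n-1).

Step 1 — column means:
  mean(U) = (8 + 5 + 3 + 5 + 7 + 4) / 6 = 32/6 = 5.3333
  mean(V) = (8 + 6 + 8 + 4 + 6 + 7) / 6 = 39/6 = 6.5

Step 2 — sample covariance S[i,j] = (1/(n-1)) · Σ_k (x_{k,i} - mean_i) · (x_{k,j} - mean_j), with n-1 = 5.
  S[U,U] = ((2.6667)·(2.6667) + (-0.3333)·(-0.3333) + (-2.3333)·(-2.3333) + (-0.3333)·(-0.3333) + (1.6667)·(1.6667) + (-1.3333)·(-1.3333)) / 5 = 17.3333/5 = 3.4667
  S[U,V] = ((2.6667)·(1.5) + (-0.3333)·(-0.5) + (-2.3333)·(1.5) + (-0.3333)·(-2.5) + (1.6667)·(-0.5) + (-1.3333)·(0.5)) / 5 = 0/5 = 0
  S[V,V] = ((1.5)·(1.5) + (-0.5)·(-0.5) + (1.5)·(1.5) + (-2.5)·(-2.5) + (-0.5)·(-0.5) + (0.5)·(0.5)) / 5 = 11.5/5 = 2.3

S is symmetric (S[j,i] = S[i,j]). Assembling:

S = [[3.4667, 0],
 [0, 2.3]]


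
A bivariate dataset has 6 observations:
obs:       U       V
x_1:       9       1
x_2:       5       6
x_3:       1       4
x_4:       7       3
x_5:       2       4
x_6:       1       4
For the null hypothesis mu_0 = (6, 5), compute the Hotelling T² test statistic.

Step 1 — sample mean vector:
  mean(U) = (9 + 5 + 1 + 7 + 2 + 1) / 6 = 25/6 = 4.1667
  mean(V) = (1 + 6 + 4 + 3 + 4 + 4) / 6 = 22/6 = 3.6667
  x̄ = (4.1667, 3.6667),  deviation x̄ - mu_0 = (4.1667, 3.6667) - (6, 5) = (-1.8333, -1.3333).

Step 2 — sample covariance matrix, S[i,j] = (1/(n-1)) · Σ_k (x_{k,i} - mean_i) · (x_{k,j} - mean_j), divisor n-1 = 5:
  S[U,U] = ((4.8333)·(4.8333) + (0.8333)·(0.8333) + (-3.1667)·(-3.1667) + (2.8333)·(2.8333) + (-2.1667)·(-2.1667) + (-3.1667)·(-3.1667)) / 5 = 56.8333/5 = 11.3667
  S[U,V] = ((4.8333)·(-2.6667) + (0.8333)·(2.3333) + (-3.1667)·(0.3333) + (2.8333)·(-0.6667) + (-2.1667)·(0.3333) + (-3.1667)·(0.3333)) / 5 = -15.6667/5 = -3.1333
  S[V,V] = ((-2.6667)·(-2.6667) + (2.3333)·(2.3333) + (0.3333)·(0.3333) + (-0.6667)·(-0.6667) + (0.3333)·(0.3333) + (0.3333)·(0.3333)) / 5 = 13.3333/5 = 2.6667
  S = [[11.3667, -3.1333],
 [-3.1333, 2.6667]].

Step 3 — invert S. det(S) = 11.3667·2.6667 - (-3.1333)² = 20.4933.
  S^{-1} = (1/det) · [[d, -b], [-b, a]] = [[0.1301, 0.1529],
 [0.1529, 0.5547]].

Step 4 — quadratic form (x̄ - mu_0)^T · S^{-1} · (x̄ - mu_0):
  S^{-1} · (x̄ - mu_0) = (-0.4424, -1.0198),
  (x̄ - mu_0)^T · [...] = (-1.8333)·(-0.4424) + (-1.3333)·(-1.0198) = 2.1709.

Step 5 — scale by n: T² = 6 · 2.1709 = 13.0254.

T² ≈ 13.0254


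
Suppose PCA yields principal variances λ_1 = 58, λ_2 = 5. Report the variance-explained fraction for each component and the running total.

Step 1 — total variance = trace(Sigma) = Σ λ_i = 58 + 5 = 63.

Step 2 — fraction explained by component i = λ_i / Σ λ:
  PC1: 58/63 = 0.9206
  PC2: 5/63 = 0.0794

Step 3 — cumulative fraction after k components = (λ_1 + ... + λ_k) / Σ λ:
  k = 1: 58/63 = 0.9206
  k = 2: (58 + 5)/63 = 63/63 = 1

Summary (fraction, with percent):

explained: PC1 0.9206 (92.06%), PC2 0.0794 (7.94%);  cumulative: 0.9206, 1


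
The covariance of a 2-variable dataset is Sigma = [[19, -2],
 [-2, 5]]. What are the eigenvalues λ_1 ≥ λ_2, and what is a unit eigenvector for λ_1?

Step 1 — characteristic polynomial of 2×2 Sigma:
  det(Sigma - λI) = λ² - trace · λ + det = 0.
  trace = 19 + 5 = 24, det = 19·5 - (-2)² = 91.
Step 2 — discriminant:
  Δ = trace² - 4·det = 576 - 364 = 212.
Step 3 — eigenvalues:
  λ = (trace ± √Δ)/2 = (24 ± 14.5602)/2,
  λ_1 = 19.2801,  λ_2 = 4.7199.

Step 4 — unit eigenvector for λ_1: solve (Sigma - λ_1 I)v = 0. First row:
  (19 - 19.2801)·v_x + (-2)·v_y = 0, i.e. (-0.2801)·v_x + (-2)·v_y = 0,
  so v ∝ (b, λ_1 - a) = (-2, 0.2801); multiply by -1 so the first entry is positive: u = (2, -0.2801).
  ||u|| = √((2)² + (-0.2801)²) = √(4.0785) ≈ 2.0195,
  v_1 = u/||u|| ≈ (0.9903, -0.1387) (||v_1|| = 1).

λ_1 = 19.2801,  λ_2 = 4.7199;  v_1 ≈ (0.9903, -0.1387)


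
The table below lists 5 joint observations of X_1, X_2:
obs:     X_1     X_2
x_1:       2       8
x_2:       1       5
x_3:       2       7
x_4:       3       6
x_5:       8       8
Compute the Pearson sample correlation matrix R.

Step 1 — column means:
  mean(X_1) = (2 + 1 + 2 + 3 + 8) / 5 = 16/5 = 3.2
  mean(X_2) = (8 + 5 + 7 + 6 + 8) / 5 = 34/5 = 6.8

Step 2 — sample variances and covariances s[i,j] = (1/(n-1)) · Σ_k (x_{k,i} - mean_i) · (x_{k,j} - mean_j), with n-1 = 4:
  s[X_1,X_1] = ((-1.2)·(-1.2) + (-2.2)·(-2.2) + (-1.2)·(-1.2) + (-0.2)·(-0.2) + (4.8)·(4.8)) / 4 = 30.8/4 = 7.7
  s[X_1,X_2] = ((-1.2)·(1.2) + (-2.2)·(-1.8) + (-1.2)·(0.2) + (-0.2)·(-0.8) + (4.8)·(1.2)) / 4 = 8.2/4 = 2.05
  s[X_2,X_2] = ((1.2)·(1.2) + (-1.8)·(-1.8) + (0.2)·(0.2) + (-0.8)·(-0.8) + (1.2)·(1.2)) / 4 = 6.8/4 = 1.7
  Sample standard deviations s_i = √(s[i,i]):
  s(X_1) = √(7.7) = 2.7749
  s(X_2) = √(1.7) = 1.3038

Step 3 — r_{ij} = s_{ij} / (s_i · s_j):
  r[X_1,X_1] = 1 (diagonal).
  r[X_1,X_2] = 2.05 / (2.7749 · 1.3038) = 2.05 / 3.618 = 0.5666
  r[X_2,X_2] = 1 (diagonal).

R is symmetric with unit diagonal. Assembling:

R = [[1, 0.5666],
 [0.5666, 1]]


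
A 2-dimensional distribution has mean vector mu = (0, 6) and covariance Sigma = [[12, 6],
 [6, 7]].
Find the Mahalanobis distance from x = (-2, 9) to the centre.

Step 1 — centre the observation: (x - mu) = (-2, 3).

Step 2 — invert Sigma. det(Sigma) = 12·7 - (6)² = 48.
  Sigma^{-1} = (1/det) · [[d, -b], [-b, a]] = [[0.1458, -0.125],
 [-0.125, 0.25]].

Step 3 — form the quadratic (x - mu)^T · Sigma^{-1} · (x - mu):
  Sigma^{-1} · (x - mu) = (-0.6667, 1).
  (x - mu)^T · [Sigma^{-1} · (x - mu)] = (-2)·(-0.6667) + (3)·(1) = 4.3333.

Step 4 — take square root: d = √(4.3333) ≈ 2.0817.

d(x, mu) = √(4.3333) ≈ 2.0817


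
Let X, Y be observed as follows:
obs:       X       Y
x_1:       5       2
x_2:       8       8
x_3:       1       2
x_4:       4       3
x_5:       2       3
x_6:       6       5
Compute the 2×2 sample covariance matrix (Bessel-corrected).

Step 1 — column means:
  mean(X) = (5 + 8 + 1 + 4 + 2 + 6) / 6 = 26/6 = 4.3333
  mean(Y) = (2 + 8 + 2 + 3 + 3 + 5) / 6 = 23/6 = 3.8333

Step 2 — sample covariance S[i,j] = (1/(n-1)) · Σ_k (x_{k,i} - mean_i) · (x_{k,j} - mean_j), with n-1 = 5.
  S[X,X] = ((0.6667)·(0.6667) + (3.6667)·(3.6667) + (-3.3333)·(-3.3333) + (-0.3333)·(-0.3333) + (-2.3333)·(-2.3333) + (1.6667)·(1.6667)) / 5 = 33.3333/5 = 6.6667
  S[X,Y] = ((0.6667)·(-1.8333) + (3.6667)·(4.1667) + (-3.3333)·(-1.8333) + (-0.3333)·(-0.8333) + (-2.3333)·(-0.8333) + (1.6667)·(1.1667)) / 5 = 24.3333/5 = 4.8667
  S[Y,Y] = ((-1.8333)·(-1.8333) + (4.1667)·(4.1667) + (-1.8333)·(-1.8333) + (-0.8333)·(-0.8333) + (-0.8333)·(-0.8333) + (1.1667)·(1.1667)) / 5 = 26.8333/5 = 5.3667

S is symmetric (S[j,i] = S[i,j]). Assembling:

S = [[6.6667, 4.8667],
 [4.8667, 5.3667]]


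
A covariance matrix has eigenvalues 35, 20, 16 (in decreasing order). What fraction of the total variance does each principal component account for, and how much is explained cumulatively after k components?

Step 1 — total variance = trace(Sigma) = Σ λ_i = 35 + 20 + 16 = 71.

Step 2 — fraction explained by component i = λ_i / Σ λ:
  PC1: 35/71 = 0.493
  PC2: 20/71 = 0.2817
  PC3: 16/71 = 0.2254

Step 3 — cumulative fraction after k components = (λ_1 + ... + λ_k) / Σ λ:
  k = 1: 35/71 = 0.493
  k = 2: (35 + 20)/71 = 55/71 = 0.7746
  k = 3: (35 + 20 + 16)/71 = 71/71 = 1

Summary (fraction, with percent):

explained: PC1 0.493 (49.3%), PC2 0.2817 (28.17%), PC3 0.2254 (22.54%);  cumulative: 0.493, 0.7746, 1


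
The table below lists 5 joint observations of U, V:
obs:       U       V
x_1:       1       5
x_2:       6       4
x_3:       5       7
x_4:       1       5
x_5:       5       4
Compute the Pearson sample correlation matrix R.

Step 1 — column means:
  mean(U) = (1 + 6 + 5 + 1 + 5) / 5 = 18/5 = 3.6
  mean(V) = (5 + 4 + 7 + 5 + 4) / 5 = 25/5 = 5

Step 2 — sample variances and covariances s[i,j] = (1/(n-1)) · Σ_k (x_{k,i} - mean_i) · (x_{k,j} - mean_j), with n-1 = 4:
  s[U,U] = ((-2.6)·(-2.6) + (2.4)·(2.4) + (1.4)·(1.4) + (-2.6)·(-2.6) + (1.4)·(1.4)) / 4 = 23.2/4 = 5.8
  s[U,V] = ((-2.6)·(0) + (2.4)·(-1) + (1.4)·(2) + (-2.6)·(0) + (1.4)·(-1)) / 4 = -1/4 = -0.25
  s[V,V] = ((0)·(0) + (-1)·(-1) + (2)·(2) + (0)·(0) + (-1)·(-1)) / 4 = 6/4 = 1.5
  Sample standard deviations s_i = √(s[i,i]):
  s(U) = √(5.8) = 2.4083
  s(V) = √(1.5) = 1.2247

Step 3 — r_{ij} = s_{ij} / (s_i · s_j):
  r[U,U] = 1 (diagonal).
  r[U,V] = -0.25 / (2.4083 · 1.2247) = -0.25 / 2.9496 = -0.0848
  r[V,V] = 1 (diagonal).

R is symmetric with unit diagonal. Assembling:

R = [[1, -0.0848],
 [-0.0848, 1]]


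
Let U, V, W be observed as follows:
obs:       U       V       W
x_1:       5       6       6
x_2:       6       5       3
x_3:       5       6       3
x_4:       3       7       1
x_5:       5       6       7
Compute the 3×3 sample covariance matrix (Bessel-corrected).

Step 1 — column means:
  mean(U) = (5 + 6 + 5 + 3 + 5) / 5 = 24/5 = 4.8
  mean(V) = (6 + 5 + 6 + 7 + 6) / 5 = 30/5 = 6
  mean(W) = (6 + 3 + 3 + 1 + 7) / 5 = 20/5 = 4

Step 2 — sample covariance S[i,j] = (1/(n-1)) · Σ_k (x_{k,i} - mean_i) · (x_{k,j} - mean_j), with n-1 = 4.
  S[U,U] = ((0.2)·(0.2) + (1.2)·(1.2) + (0.2)·(0.2) + (-1.8)·(-1.8) + (0.2)·(0.2)) / 4 = 4.8/4 = 1.2
  S[U,V] = ((0.2)·(0) + (1.2)·(-1) + (0.2)·(0) + (-1.8)·(1) + (0.2)·(0)) / 4 = -3/4 = -0.75
  S[U,W] = ((0.2)·(2) + (1.2)·(-1) + (0.2)·(-1) + (-1.8)·(-3) + (0.2)·(3)) / 4 = 5/4 = 1.25
  S[V,V] = ((0)·(0) + (-1)·(-1) + (0)·(0) + (1)·(1) + (0)·(0)) / 4 = 2/4 = 0.5
  S[V,W] = ((0)·(2) + (-1)·(-1) + (0)·(-1) + (1)·(-3) + (0)·(3)) / 4 = -2/4 = -0.5
  S[W,W] = ((2)·(2) + (-1)·(-1) + (-1)·(-1) + (-3)·(-3) + (3)·(3)) / 4 = 24/4 = 6

S is symmetric (S[j,i] = S[i,j]). Assembling:

S = [[1.2, -0.75, 1.25],
 [-0.75, 0.5, -0.5],
 [1.25, -0.5, 6]]


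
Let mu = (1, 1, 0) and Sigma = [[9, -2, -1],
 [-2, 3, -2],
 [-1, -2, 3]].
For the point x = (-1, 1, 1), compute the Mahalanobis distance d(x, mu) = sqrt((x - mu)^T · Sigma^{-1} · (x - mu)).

Step 1 — centre the observation: (x - mu) = (-2, 0, 1).

Step 2 — invert Sigma (cofactor / det for 3×3, or solve directly):
  Sigma^{-1} = [[0.2273, 0.3636, 0.3182],
 [0.3636, 1.1818, 0.9091],
 [0.3182, 0.9091, 1.0455]].

Step 3 — form the quadratic (x - mu)^T · Sigma^{-1} · (x - mu):
  Sigma^{-1} · (x - mu) = (-0.1364, 0.1818, 0.4091).
  (x - mu)^T · [Sigma^{-1} · (x - mu)] = (-2)·(-0.1364) + (0)·(0.1818) + (1)·(0.4091) = 0.6818.

Step 4 — take square root: d = √(0.6818) ≈ 0.8257.

d(x, mu) = √(0.6818) ≈ 0.8257


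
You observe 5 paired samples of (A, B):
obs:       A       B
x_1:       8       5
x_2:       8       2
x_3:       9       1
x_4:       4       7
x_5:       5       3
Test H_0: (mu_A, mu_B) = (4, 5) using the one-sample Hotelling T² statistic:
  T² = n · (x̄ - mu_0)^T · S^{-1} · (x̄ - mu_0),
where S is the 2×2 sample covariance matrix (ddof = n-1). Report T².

Step 1 — sample mean vector:
  mean(A) = (8 + 8 + 9 + 4 + 5) / 5 = 34/5 = 6.8
  mean(B) = (5 + 2 + 1 + 7 + 3) / 5 = 18/5 = 3.6
  x̄ = (6.8, 3.6),  deviation x̄ - mu_0 = (6.8, 3.6) - (4, 5) = (2.8, -1.4).

Step 2 — sample covariance matrix, S[i,j] = (1/(n-1)) · Σ_k (x_{k,i} - mean_i) · (x_{k,j} - mean_j), divisor n-1 = 4:
  S[A,A] = ((1.2)·(1.2) + (1.2)·(1.2) + (2.2)·(2.2) + (-2.8)·(-2.8) + (-1.8)·(-1.8)) / 4 = 18.8/4 = 4.7
  S[A,B] = ((1.2)·(1.4) + (1.2)·(-1.6) + (2.2)·(-2.6) + (-2.8)·(3.4) + (-1.8)·(-0.6)) / 4 = -14.4/4 = -3.6
  S[B,B] = ((1.4)·(1.4) + (-1.6)·(-1.6) + (-2.6)·(-2.6) + (3.4)·(3.4) + (-0.6)·(-0.6)) / 4 = 23.2/4 = 5.8
  S = [[4.7, -3.6],
 [-3.6, 5.8]].

Step 3 — invert S. det(S) = 4.7·5.8 - (-3.6)² = 14.3.
  S^{-1} = (1/det) · [[d, -b], [-b, a]] = [[0.4056, 0.2517],
 [0.2517, 0.3287]].

Step 4 — quadratic form (x̄ - mu_0)^T · S^{-1} · (x̄ - mu_0):
  S^{-1} · (x̄ - mu_0) = (0.7832, 0.2448),
  (x̄ - mu_0)^T · [...] = (2.8)·(0.7832) + (-1.4)·(0.2448) = 1.8503.

Step 5 — scale by n: T² = 5 · 1.8503 = 9.2517.

T² ≈ 9.2517


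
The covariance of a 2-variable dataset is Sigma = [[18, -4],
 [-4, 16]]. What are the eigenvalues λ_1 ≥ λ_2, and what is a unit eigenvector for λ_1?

Step 1 — characteristic polynomial of 2×2 Sigma:
  det(Sigma - λI) = λ² - trace · λ + det = 0.
  trace = 18 + 16 = 34, det = 18·16 - (-4)² = 272.
Step 2 — discriminant:
  Δ = trace² - 4·det = 1156 - 1088 = 68.
Step 3 — eigenvalues:
  λ = (trace ± √Δ)/2 = (34 ± 8.2462)/2,
  λ_1 = 21.1231,  λ_2 = 12.8769.

Step 4 — unit eigenvector for λ_1: solve (Sigma - λ_1 I)v = 0. First row:
  (18 - 21.1231)·v_x + (-4)·v_y = 0, i.e. (-3.1231)·v_x + (-4)·v_y = 0,
  so v ∝ (b, λ_1 - a) = (-4, 3.1231); multiply by -1 so the first entry is positive: u = (4, -3.1231).
  ||u|| = √((4)² + (-3.1231)²) = √(25.7538) ≈ 5.0748,
  v_1 = u/||u|| ≈ (0.7882, -0.6154) (||v_1|| = 1).

λ_1 = 21.1231,  λ_2 = 12.8769;  v_1 ≈ (0.7882, -0.6154)
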